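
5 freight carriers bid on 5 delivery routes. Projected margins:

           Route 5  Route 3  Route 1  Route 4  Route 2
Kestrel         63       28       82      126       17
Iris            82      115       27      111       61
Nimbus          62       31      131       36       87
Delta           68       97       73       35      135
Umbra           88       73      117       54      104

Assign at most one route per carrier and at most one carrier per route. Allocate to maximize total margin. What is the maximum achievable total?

Max total: $595k

Optimal: Kestrel→Route 4 ($126k), Iris→Route 3 ($115k), Nimbus→Route 1 ($131k), Delta→Route 2 ($135k), Umbra→Route 5 ($88k) — total 126+115+131+135+88 = $595k.
Swapping Umbra↔Delta (Umbra→Route 2 $104k, Delta→Route 5 $68k) loses 51.
Every other assignment is strictly worse.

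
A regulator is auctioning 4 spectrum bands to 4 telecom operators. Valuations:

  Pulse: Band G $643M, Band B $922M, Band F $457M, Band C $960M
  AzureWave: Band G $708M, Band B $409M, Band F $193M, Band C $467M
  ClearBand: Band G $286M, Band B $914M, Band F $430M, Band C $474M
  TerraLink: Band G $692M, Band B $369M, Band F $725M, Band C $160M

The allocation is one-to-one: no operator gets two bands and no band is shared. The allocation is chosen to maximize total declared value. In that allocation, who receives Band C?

Optimal: Pulse→Band C ($960M), AzureWave→Band G ($708M), ClearBand→Band B ($914M), TerraLink→Band F ($725M) — total 960+708+914+725 = $3307M.
Next-best assignment: Pulse→Band B, AzureWave→Band G, ClearBand→Band C, TerraLink→Band F = $2829M.
Every other assignment is strictly worse.

Pulse receives Band C.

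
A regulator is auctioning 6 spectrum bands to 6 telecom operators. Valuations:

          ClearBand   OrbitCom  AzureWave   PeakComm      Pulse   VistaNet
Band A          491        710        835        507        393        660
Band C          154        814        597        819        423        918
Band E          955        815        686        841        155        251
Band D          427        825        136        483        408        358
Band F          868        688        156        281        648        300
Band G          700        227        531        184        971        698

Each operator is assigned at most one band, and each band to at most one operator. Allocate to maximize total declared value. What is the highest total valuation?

Optimal: ClearBand→Band F ($868M), OrbitCom→Band D ($825M), AzureWave→Band A ($835M), PeakComm→Band E ($841M), Pulse→Band G ($971M), VistaNet→Band C ($918M) — total 868+825+835+841+971+918 = $5258M.
Checked against all permutations: $5258M is optimal.

Max total: $5258M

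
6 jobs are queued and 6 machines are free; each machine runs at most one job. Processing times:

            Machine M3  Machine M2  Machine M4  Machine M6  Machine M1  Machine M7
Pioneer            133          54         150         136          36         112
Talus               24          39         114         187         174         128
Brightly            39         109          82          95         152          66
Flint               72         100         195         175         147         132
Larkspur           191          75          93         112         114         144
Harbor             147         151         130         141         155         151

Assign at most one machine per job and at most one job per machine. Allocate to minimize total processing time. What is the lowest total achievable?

Minimum total: 447 min

Optimal: Pioneer→Machine M1 (36 min), Talus→Machine M2 (39 min), Brightly→Machine M7 (66 min), Flint→Machine M3 (72 min), Larkspur→Machine M4 (93 min), Harbor→Machine M6 (141 min) — total 36+39+66+72+93+141 = 447 min.
Next-best assignment: Pioneer→Machine M1, Talus→Machine M2, Brightly→Machine M7, Flint→Machine M3, Larkspur→Machine M6, Harbor→Machine M4 = 455 min.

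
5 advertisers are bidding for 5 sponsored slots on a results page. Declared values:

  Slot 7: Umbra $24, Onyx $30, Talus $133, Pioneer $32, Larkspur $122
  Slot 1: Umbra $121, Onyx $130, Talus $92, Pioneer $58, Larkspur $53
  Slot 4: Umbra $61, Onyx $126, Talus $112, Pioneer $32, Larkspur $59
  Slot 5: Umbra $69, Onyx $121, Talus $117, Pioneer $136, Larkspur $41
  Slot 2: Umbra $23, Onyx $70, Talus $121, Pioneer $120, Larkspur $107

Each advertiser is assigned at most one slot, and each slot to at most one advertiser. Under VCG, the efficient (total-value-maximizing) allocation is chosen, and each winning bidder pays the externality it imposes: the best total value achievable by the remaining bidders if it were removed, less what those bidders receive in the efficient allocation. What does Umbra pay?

Umbra pays $4.

Efficient allocation: Umbra→Slot 1 ($121), Onyx→Slot 4 ($126), Talus→Slot 2 ($121), Pioneer→Slot 5 ($136), Larkspur→Slot 7 ($122); total welfare W = $626.
Umbra receives Slot 1 at value $121, so the others get W − 121 = $505.
Without Umbra: best allocation of the remaining 4 bidders over all 5 slots is Onyx→Slot 1 ($130), Talus→Slot 2 ($121), Pioneer→Slot 5 ($136), Larkspur→Slot 7 ($122), total $509.
VCG payment = (others' best without Umbra) − (others' welfare with Umbra) = 509 − 505 = $4.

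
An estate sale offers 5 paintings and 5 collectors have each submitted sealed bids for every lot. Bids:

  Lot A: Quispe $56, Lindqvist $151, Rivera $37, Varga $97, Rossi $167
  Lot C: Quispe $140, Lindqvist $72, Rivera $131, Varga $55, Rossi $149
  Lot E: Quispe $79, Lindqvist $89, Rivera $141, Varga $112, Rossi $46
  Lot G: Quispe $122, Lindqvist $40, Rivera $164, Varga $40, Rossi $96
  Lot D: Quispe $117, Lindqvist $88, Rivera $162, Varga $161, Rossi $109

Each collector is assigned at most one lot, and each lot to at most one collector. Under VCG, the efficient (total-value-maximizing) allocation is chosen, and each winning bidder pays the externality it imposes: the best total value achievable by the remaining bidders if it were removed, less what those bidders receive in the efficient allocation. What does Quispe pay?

Quispe pays $23.

Efficient allocation: Quispe→Lot G ($122), Lindqvist→Lot A ($151), Rivera→Lot E ($141), Varga→Lot D ($161), Rossi→Lot C ($149); total welfare W = $724.
Quispe receives Lot G at value $122, so the others get W − 122 = $602.
Without Quispe: best allocation of the remaining 4 bidders over all 5 lots is Lindqvist→Lot A ($151), Rivera→Lot G ($164), Varga→Lot D ($161), Rossi→Lot C ($149), total $625.
VCG payment = (others' best without Quispe) − (others' welfare with Quispe) = 625 − 602 = $23.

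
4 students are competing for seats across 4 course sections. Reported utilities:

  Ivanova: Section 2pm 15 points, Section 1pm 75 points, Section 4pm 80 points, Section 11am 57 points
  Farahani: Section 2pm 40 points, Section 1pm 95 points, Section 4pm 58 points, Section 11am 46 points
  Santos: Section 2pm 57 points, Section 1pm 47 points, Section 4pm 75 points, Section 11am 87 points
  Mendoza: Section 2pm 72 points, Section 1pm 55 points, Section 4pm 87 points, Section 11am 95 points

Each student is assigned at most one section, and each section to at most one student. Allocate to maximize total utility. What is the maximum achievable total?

Optimal: Ivanova→Section 4pm (80 points), Farahani→Section 1pm (95 points), Santos→Section 11am (87 points), Mendoza→Section 2pm (72 points) — total 80+95+87+72 = 334 points.
Max-entry greedy (repeatedly take the single best remaining cell) gives 327 points, worse by 7.
No other one-to-one assignment exceeds 334 points.

Maximum total: 334 points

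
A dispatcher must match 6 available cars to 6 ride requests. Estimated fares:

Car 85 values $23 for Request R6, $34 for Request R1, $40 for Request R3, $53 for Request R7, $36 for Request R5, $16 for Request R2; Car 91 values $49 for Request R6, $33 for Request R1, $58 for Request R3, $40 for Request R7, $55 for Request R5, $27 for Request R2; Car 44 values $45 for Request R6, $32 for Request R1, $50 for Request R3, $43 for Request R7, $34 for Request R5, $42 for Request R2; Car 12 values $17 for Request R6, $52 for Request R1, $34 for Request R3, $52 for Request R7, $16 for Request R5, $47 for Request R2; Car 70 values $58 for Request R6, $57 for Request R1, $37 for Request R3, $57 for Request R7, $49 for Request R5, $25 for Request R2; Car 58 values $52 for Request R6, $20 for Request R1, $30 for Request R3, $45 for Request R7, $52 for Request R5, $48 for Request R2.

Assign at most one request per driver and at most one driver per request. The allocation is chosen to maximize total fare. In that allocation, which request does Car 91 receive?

Car 91 receives Request R5.

Optimal: Car 85→Request R7 ($53), Car 91→Request R5 ($55), Car 44→Request R3 ($50), Car 12→Request R1 ($52), Car 70→Request R6 ($58), Car 58→Request R2 ($48) — total 53+55+50+52+58+48 = $316.
Column-greedy (each request in turn goes to its best remaining driver) gives $315, worse by 1.
Next-best assignment: Car 85→Request R7, Car 91→Request R3, Car 44→Request R2, Car 12→Request R1, Car 70→Request R6, Car 58→Request R5 = $315.
Swapping Car 58↔Car 12 (Car 58→Request R1 $20, Car 12→Request R2 $47) loses 33.
Car 91's own top request is Request R3 ($58), but forcing Car 91→Request R3 and reassigning the rest optimally gives only $315 — worse by 1.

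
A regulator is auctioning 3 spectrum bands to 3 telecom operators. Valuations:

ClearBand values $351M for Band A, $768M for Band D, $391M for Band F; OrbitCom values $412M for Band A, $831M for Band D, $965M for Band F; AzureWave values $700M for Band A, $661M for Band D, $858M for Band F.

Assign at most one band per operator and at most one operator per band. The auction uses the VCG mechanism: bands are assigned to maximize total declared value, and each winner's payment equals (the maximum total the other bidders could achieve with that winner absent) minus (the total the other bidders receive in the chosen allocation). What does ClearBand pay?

Efficient allocation: ClearBand→Band D ($768M), OrbitCom→Band F ($965M), AzureWave→Band A ($700M); total welfare W = $2433M.
ClearBand receives Band D at value $768M, so the others get W − 768 = $1665M.
Without ClearBand: best allocation of the remaining 2 bidders over all 3 bands is OrbitCom→Band D ($831M), AzureWave→Band F ($858M), total $1689M.
VCG payment = (others' best without ClearBand) − (others' welfare with ClearBand) = 1689 − 1665 = $24M.

ClearBand pays $24M.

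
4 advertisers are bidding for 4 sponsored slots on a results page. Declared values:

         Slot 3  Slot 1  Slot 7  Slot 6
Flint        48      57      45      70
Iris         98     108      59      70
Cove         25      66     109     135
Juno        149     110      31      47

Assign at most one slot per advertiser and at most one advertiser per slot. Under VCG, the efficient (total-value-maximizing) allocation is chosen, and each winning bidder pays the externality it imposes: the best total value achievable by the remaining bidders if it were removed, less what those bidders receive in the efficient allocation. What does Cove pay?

Efficient allocation: Flint→Slot 7 ($45), Iris→Slot 1 ($108), Cove→Slot 6 ($135), Juno→Slot 3 ($149); total welfare W = $437.
Cove receives Slot 6 at value $135, so the others get W − 135 = $302.
Without Cove: best allocation of the remaining 3 bidders over all 4 slots is Flint→Slot 6 ($70), Iris→Slot 1 ($108), Juno→Slot 3 ($149), total $327.
VCG payment = (others' best without Cove) − (others' welfare with Cove) = 327 − 302 = $25.

Cove pays $25.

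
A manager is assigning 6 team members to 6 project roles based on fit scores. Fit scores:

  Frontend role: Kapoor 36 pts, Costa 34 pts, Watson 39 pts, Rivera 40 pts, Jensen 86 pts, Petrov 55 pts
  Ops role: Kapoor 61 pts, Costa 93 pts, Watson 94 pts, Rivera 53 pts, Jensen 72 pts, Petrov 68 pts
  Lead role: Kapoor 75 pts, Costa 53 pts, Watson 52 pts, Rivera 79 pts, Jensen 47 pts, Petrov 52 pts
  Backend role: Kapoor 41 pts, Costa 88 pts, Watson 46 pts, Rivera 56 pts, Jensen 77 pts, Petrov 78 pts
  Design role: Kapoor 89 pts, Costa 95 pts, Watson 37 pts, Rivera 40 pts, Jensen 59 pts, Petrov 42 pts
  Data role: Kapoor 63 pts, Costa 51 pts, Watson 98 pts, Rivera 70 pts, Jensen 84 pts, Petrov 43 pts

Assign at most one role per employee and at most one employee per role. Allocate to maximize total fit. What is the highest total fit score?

Max total: 523 pts

This is the linear assignment problem.
Optimal: Kapoor→Design role (89 pts), Costa→Ops role (93 pts), Watson→Data role (98 pts), Rivera→Lead role (79 pts), Jensen→Frontend role (86 pts), Petrov→Backend role (78 pts) — total 89+93+98+79+86+78 = 523 pts.
Max-entry greedy (repeatedly take the single best remaining cell) gives 497 pts, worse by 26.
Next-best assignment: Kapoor→Design role, Costa→Backend role, Watson→Data role, Rivera→Lead role, Jensen→Frontend role, Petrov→Ops role = 508 pts.
Swapping Watson↔Kapoor (Watson→Design role 37 pts, Kapoor→Data role 63 pts) loses 87.
No other one-to-one assignment exceeds 523 pts.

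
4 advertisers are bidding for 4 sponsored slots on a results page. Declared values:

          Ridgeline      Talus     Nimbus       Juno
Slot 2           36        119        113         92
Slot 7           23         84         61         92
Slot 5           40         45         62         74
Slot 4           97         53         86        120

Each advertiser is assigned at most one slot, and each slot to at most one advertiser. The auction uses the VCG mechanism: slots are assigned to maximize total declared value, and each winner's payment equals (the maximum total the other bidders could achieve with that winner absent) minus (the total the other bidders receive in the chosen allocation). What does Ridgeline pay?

Efficient allocation: Ridgeline→Slot 4 ($97), Talus→Slot 2 ($119), Nimbus→Slot 5 ($62), Juno→Slot 7 ($92); total welfare W = $370.
Ridgeline receives Slot 4 at value $97, so the others get W − 97 = $273.
Without Ridgeline: best allocation of the remaining 3 bidders over all 4 slots is Talus→Slot 7 ($84), Nimbus→Slot 2 ($113), Juno→Slot 4 ($120), total $317.
VCG payment = (others' best without Ridgeline) − (others' welfare with Ridgeline) = 317 − 273 = $44.

Ridgeline pays $44.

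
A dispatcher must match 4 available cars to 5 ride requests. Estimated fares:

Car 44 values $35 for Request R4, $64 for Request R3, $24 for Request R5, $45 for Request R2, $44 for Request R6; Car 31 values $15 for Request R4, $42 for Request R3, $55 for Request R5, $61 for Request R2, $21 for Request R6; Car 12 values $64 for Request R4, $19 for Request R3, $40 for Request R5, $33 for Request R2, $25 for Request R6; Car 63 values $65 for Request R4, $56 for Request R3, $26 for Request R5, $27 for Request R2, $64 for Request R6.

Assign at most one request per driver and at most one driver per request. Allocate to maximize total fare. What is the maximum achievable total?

Optimal: Car 44→Request R3 ($64), Car 31→Request R2 ($61), Car 12→Request R4 ($64), Car 63→Request R6 ($64) — total 64+61+64+64 = $253.
Max-entry greedy (repeatedly take the single best remaining cell) gives $230, worse by 23.
Checked against all permutations: $253 is optimal.

Maximum total: $253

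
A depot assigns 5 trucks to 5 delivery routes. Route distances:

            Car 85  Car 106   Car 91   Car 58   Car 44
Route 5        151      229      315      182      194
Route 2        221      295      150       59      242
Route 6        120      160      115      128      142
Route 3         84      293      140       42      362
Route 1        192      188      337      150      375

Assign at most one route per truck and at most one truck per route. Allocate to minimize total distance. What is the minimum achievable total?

Optimal: Car 85→Route 3 (84 km), Car 106→Route 1 (188 km), Car 91→Route 6 (115 km), Car 58→Route 2 (59 km), Car 44→Route 5 (194 km) — total 84+188+115+59+194 = 640 km.
Row-greedy (each truck in turn takes its cheapest remaining route) gives 738 km, worse by 98.
Checked against all permutations: 640 km is optimal.

Min total: 640 km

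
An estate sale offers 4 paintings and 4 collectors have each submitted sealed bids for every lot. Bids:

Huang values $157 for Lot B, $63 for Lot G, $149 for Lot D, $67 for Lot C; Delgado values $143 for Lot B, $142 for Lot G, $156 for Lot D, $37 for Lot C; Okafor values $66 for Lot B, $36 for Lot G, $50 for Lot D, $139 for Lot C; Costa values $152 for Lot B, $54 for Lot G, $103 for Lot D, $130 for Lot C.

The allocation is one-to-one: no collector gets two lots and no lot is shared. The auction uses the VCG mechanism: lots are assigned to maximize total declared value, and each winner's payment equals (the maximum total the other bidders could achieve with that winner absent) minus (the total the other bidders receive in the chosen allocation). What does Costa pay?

Efficient allocation: Huang→Lot D ($149), Delgado→Lot G ($142), Okafor→Lot C ($139), Costa→Lot B ($152); total welfare W = $582.
Costa receives Lot B at value $152, so the others get W − 152 = $430.
Without Costa: best allocation of the remaining 3 bidders over all 4 lots is Huang→Lot B ($157), Delgado→Lot D ($156), Okafor→Lot C ($139), total $452.
VCG payment = (others' best without Costa) − (others' welfare with Costa) = 452 − 430 = $22.

Costa pays $22.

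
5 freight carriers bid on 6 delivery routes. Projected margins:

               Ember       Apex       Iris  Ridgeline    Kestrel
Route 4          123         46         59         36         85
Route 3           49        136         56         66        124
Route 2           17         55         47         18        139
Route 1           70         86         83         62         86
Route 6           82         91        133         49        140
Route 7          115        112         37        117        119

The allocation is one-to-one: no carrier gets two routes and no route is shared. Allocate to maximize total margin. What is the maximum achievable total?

Max total: $648k

Optimal: Ember→Route 4 ($123k), Apex→Route 3 ($136k), Iris→Route 6 ($133k), Ridgeline→Route 7 ($117k), Kestrel→Route 2 ($139k) — total 123+136+133+117+139 = $648k.
Max-entry greedy (repeatedly take the single best remaining cell) gives $599k, worse by 49.
Next-best assignment: Ember→Route 4, Apex→Route 3, Iris→Route 1, Ridgeline→Route 7, Kestrel→Route 6 = $599k.
Every other assignment is strictly worse.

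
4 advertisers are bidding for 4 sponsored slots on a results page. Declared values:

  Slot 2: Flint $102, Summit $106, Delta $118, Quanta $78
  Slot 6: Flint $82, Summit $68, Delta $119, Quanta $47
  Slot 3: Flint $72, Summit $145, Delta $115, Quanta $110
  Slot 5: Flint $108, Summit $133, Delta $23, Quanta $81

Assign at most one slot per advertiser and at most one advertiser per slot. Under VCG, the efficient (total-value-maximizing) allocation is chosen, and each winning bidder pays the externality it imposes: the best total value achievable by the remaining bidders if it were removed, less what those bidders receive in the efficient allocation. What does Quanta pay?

Quanta pays $18.

Efficient allocation: Flint→Slot 2 ($102), Summit→Slot 5 ($133), Delta→Slot 6 ($119), Quanta→Slot 3 ($110); total welfare W = $464.
Quanta receives Slot 3 at value $110, so the others get W − 110 = $354.
Without Quanta: best allocation of the remaining 3 bidders over all 4 slots is Flint→Slot 5 ($108), Summit→Slot 3 ($145), Delta→Slot 6 ($119), total $372.
VCG payment = (others' best without Quanta) − (others' welfare with Quanta) = 372 − 354 = $18.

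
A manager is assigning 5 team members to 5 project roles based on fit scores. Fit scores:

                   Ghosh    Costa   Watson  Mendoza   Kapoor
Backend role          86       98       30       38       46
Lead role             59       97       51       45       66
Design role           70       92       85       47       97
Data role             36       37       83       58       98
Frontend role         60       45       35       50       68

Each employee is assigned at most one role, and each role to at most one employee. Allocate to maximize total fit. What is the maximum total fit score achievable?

Optimal: Ghosh→Backend role (86 pts), Costa→Lead role (97 pts), Watson→Design role (85 pts), Mendoza→Frontend role (50 pts), Kapoor→Data role (98 pts) — total 86+97+85+50+98 = 416 pts.
Max-entry greedy (repeatedly take the single best remaining cell) gives 386 pts, worse by 30.
Swapping Mendoza↔Costa (Mendoza→Lead role 45 pts, Costa→Frontend role 45 pts) loses 57.
No other one-to-one assignment exceeds 416 pts.

Max total: 416 pts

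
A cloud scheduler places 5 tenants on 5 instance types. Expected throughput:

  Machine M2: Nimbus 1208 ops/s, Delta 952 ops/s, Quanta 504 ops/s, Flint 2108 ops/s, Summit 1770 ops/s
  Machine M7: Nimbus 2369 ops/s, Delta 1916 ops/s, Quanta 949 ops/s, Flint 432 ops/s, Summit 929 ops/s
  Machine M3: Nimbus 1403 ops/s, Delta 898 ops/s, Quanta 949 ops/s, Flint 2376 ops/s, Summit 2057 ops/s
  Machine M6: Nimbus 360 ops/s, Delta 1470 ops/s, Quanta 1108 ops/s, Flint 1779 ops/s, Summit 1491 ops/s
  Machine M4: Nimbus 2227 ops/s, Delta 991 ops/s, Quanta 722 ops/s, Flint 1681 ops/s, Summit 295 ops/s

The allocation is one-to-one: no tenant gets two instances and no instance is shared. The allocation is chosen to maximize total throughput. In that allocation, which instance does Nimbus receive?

Optimal: Nimbus→Machine M4 (2227 ops/s), Delta→Machine M7 (1916 ops/s), Quanta→Machine M6 (1108 ops/s), Flint→Machine M2 (2108 ops/s), Summit→Machine M3 (2057 ops/s) — total 2227+1916+1108+2108+2057 = 9416 ops/s.
Column-greedy (each instance in turn goes to its best remaining tenant) gives 8726 ops/s, worse by 690.
Swapping Flint↔Quanta (Flint→Machine M6 1779 ops/s, Quanta→Machine M2 504 ops/s) loses 933.
Nimbus's own top instance is Machine M7 (2369 ops/s), but forcing Nimbus→Machine M7 and reassigning the rest optimally gives only 8726 ops/s — worse by 690.

Nimbus receives Machine M4.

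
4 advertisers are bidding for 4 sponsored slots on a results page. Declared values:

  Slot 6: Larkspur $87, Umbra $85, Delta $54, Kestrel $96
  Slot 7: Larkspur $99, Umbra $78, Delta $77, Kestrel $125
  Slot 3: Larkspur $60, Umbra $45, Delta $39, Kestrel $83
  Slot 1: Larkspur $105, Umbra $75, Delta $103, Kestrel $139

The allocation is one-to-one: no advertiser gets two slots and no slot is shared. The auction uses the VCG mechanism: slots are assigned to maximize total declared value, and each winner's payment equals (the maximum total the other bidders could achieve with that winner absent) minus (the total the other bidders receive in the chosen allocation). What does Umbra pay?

Umbra pays $27.

Efficient allocation: Larkspur→Slot 3 ($60), Umbra→Slot 6 ($85), Delta→Slot 1 ($103), Kestrel→Slot 7 ($125); total welfare W = $373.
Umbra receives Slot 6 at value $85, so the others get W − 85 = $288.
Without Umbra: best allocation of the remaining 3 bidders over all 4 slots is Larkspur→Slot 6 ($87), Delta→Slot 1 ($103), Kestrel→Slot 7 ($125), total $315.
VCG payment = (others' best without Umbra) − (others' welfare with Umbra) = 315 − 288 = $27.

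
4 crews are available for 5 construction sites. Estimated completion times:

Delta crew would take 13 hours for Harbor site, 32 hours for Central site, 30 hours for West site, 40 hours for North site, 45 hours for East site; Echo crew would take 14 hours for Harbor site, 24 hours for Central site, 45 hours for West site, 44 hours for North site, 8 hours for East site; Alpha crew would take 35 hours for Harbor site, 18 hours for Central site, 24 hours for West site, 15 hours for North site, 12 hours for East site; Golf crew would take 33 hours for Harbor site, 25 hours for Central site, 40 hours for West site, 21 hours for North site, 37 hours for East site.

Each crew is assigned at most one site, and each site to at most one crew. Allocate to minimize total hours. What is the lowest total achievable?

Minimum total: 60 hours

Treat this as an assignment problem: match each crew to one site.
Optimal: Delta crew→Harbor site (13 hours), Echo crew→East site (8 hours), Alpha crew→Central site (18 hours), Golf crew→North site (21 hours) — total 13+8+18+21 = 60 hours.
Min-entry greedy (repeatedly take the single cheapest remaining cell) gives 61 hours, worse by 1.
Every other assignment is strictly worse.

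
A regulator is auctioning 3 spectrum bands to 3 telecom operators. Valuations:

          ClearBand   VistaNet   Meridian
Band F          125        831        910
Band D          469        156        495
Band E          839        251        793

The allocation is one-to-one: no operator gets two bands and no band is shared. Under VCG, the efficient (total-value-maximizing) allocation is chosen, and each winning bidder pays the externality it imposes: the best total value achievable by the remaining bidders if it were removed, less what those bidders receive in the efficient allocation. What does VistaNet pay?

Efficient allocation: ClearBand→Band E ($839M), VistaNet→Band F ($831M), Meridian→Band D ($495M); total welfare W = $2165M.
VistaNet receives Band F at value $831M, so the others get W − 831 = $1334M.
Without VistaNet: best allocation of the remaining 2 bidders over all 3 bands is ClearBand→Band E ($839M), Meridian→Band F ($910M), total $1749M.
VCG payment = (others' best without VistaNet) − (others' welfare with VistaNet) = 1749 − 1334 = $415M.

VistaNet pays $415M.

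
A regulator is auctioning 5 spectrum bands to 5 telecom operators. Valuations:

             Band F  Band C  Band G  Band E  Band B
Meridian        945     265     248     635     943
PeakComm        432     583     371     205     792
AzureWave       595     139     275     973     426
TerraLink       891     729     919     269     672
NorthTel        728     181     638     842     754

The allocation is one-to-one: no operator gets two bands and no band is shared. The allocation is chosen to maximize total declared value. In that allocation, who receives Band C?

This is the linear assignment problem.
Optimal: Meridian→Band F ($945M), PeakComm→Band C ($583M), AzureWave→Band E ($973M), TerraLink→Band G ($919M), NorthTel→Band B ($754M) — total 945+583+973+919+754 = $4174M.
Max-entry greedy (repeatedly take the single best remaining cell) gives $3810M, worse by 364.
Next-best assignment: Meridian→Band B, PeakComm→Band C, AzureWave→Band E, TerraLink→Band G, NorthTel→Band F = $4146M.
Swapping AzureWave↔Meridian (AzureWave→Band F $595M, Meridian→Band E $635M) loses 688.
Every other assignment is strictly worse.
PeakComm's own top band is Band B ($792M), but forcing PeakComm→Band B and reassigning the rest optimally gives only $4077M — worse by 97.

PeakComm receives Band C.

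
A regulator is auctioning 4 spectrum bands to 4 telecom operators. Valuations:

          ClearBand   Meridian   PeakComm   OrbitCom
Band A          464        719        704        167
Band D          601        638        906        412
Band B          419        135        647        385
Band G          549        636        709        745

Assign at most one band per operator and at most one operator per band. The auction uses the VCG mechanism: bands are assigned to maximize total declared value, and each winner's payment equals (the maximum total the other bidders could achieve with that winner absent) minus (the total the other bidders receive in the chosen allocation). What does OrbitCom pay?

OrbitCom pays $130M.

Efficient allocation: ClearBand→Band B ($419M), Meridian→Band A ($719M), PeakComm→Band D ($906M), OrbitCom→Band G ($745M); total welfare W = $2789M.
OrbitCom receives Band G at value $745M, so the others get W − 745 = $2044M.
Without OrbitCom: best allocation of the remaining 3 bidders over all 4 bands is ClearBand→Band G ($549M), Meridian→Band A ($719M), PeakComm→Band D ($906M), total $2174M.
VCG payment = (others' best without OrbitCom) − (others' welfare with OrbitCom) = 2174 − 2044 = $130M.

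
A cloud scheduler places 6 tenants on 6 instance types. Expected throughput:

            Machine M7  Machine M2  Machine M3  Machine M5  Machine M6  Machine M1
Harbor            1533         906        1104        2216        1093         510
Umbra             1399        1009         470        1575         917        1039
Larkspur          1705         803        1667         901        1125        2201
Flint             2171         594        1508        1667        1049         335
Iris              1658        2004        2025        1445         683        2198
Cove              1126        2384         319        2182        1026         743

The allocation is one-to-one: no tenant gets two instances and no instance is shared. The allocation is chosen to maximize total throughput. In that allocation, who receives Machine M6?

Umbra receives Machine M6.

Optimal: Harbor→Machine M5 (2216 ops/s), Umbra→Machine M6 (917 ops/s), Larkspur→Machine M1 (2201 ops/s), Flint→Machine M7 (2171 ops/s), Iris→Machine M3 (2025 ops/s), Cove→Machine M2 (2384 ops/s) — total 2216+917+2201+2171+2025+2384 = 11914 ops/s.
Column-greedy (each instance in turn goes to its best remaining tenant) gives 10960 ops/s, worse by 954.
Umbra's own top instance is Machine M5 (1575 ops/s), but forcing Umbra→Machine M5 and reassigning the rest optimally gives only 11449 ops/s — worse by 465.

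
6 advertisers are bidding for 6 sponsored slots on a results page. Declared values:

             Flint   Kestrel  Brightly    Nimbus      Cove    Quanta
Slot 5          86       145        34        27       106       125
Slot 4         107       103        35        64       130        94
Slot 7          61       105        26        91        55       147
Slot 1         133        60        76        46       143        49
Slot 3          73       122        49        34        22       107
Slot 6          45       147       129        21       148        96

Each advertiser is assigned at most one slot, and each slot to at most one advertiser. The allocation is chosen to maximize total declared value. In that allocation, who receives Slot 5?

Kestrel receives Slot 5.

Optimal: Flint→Slot 1 ($133), Kestrel→Slot 5 ($145), Brightly→Slot 6 ($129), Nimbus→Slot 7 ($91), Cove→Slot 4 ($130), Quanta→Slot 3 ($107) — total 133+145+129+91+130+107 = $735.
Column-greedy (each slot in turn goes to its best remaining advertiser) gives $625, worse by 110.
Next-best assignment: Flint→Slot 1, Kestrel→Slot 3, Brightly→Slot 6, Nimbus→Slot 7, Cove→Slot 4, Quanta→Slot 5 = $730.
Checked against all permutations: $735 is optimal.
Kestrel's own top slot is Slot 6 ($147), but forcing Kestrel→Slot 6 and reassigning the rest optimally gives only $675 — worse by 60.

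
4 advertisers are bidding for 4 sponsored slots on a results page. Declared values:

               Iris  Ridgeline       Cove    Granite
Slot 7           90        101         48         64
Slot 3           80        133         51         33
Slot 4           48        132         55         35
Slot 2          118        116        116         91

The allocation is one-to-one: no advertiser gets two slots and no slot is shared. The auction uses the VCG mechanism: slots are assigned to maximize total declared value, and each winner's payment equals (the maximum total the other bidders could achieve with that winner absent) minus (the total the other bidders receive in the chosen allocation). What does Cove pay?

Cove pays $39.

Efficient allocation: Iris→Slot 3 ($80), Ridgeline→Slot 4 ($132), Cove→Slot 2 ($116), Granite→Slot 7 ($64); total welfare W = $392.
Cove receives Slot 2 at value $116, so the others get W − 116 = $276.
Without Cove: best allocation of the remaining 3 bidders over all 4 slots is Iris→Slot 2 ($118), Ridgeline→Slot 3 ($133), Granite→Slot 7 ($64), total $315.
VCG payment = (others' best without Cove) − (others' welfare with Cove) = 315 − 276 = $39.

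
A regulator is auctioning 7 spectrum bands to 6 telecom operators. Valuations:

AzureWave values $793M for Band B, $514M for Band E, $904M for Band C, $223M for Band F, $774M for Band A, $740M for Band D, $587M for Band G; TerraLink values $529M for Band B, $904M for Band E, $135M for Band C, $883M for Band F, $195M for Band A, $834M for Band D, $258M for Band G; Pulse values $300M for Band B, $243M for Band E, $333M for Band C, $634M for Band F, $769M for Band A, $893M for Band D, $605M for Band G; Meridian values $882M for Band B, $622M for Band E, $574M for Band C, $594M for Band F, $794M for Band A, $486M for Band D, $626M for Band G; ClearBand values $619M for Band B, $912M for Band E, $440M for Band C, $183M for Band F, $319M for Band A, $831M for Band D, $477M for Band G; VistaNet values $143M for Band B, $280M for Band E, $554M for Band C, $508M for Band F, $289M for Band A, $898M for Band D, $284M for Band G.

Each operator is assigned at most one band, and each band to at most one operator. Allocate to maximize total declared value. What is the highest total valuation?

Optimal: AzureWave→Band C ($904M), TerraLink→Band F ($883M), Pulse→Band A ($769M), Meridian→Band B ($882M), ClearBand→Band E ($912M), VistaNet→Band D ($898M) — total 904+883+769+882+912+898 = $5248M.
Row-greedy (each operator in turn takes its best remaining band) gives $4568M, worse by 680.
Swapping Pulse↔AzureWave (Pulse→Band C $333M, AzureWave→Band A $774M) loses 566.

Maximum total: $5248M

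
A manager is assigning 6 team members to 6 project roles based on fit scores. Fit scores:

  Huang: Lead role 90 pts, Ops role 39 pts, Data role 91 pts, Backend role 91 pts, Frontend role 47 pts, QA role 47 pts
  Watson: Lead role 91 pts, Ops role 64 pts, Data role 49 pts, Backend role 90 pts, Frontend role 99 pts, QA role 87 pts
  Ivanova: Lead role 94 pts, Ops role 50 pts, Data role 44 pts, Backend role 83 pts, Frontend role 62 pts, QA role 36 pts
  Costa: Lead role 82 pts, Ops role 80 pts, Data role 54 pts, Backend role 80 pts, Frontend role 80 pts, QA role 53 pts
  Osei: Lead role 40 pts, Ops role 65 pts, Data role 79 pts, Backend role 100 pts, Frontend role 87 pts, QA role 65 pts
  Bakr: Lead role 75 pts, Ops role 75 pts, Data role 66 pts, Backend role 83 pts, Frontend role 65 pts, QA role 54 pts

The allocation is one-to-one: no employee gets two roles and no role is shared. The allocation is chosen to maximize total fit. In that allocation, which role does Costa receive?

Costa receives Frontend role.

This is a one-to-one assignment (maximum-weight bipartite matching).
Optimal: Huang→Data role (91 pts), Watson→QA role (87 pts), Ivanova→Lead role (94 pts), Costa→Frontend role (80 pts), Osei→Backend role (100 pts), Bakr→Ops role (75 pts) — total 91+87+94+80+100+75 = 527 pts.
Next-best assignment: Huang→Data role, Watson→QA role, Ivanova→Lead role, Costa→Ops role, Osei→Frontend role, Bakr→Backend role = 522 pts.
Swapping Watson↔Osei (Watson→Backend role 90 pts, Osei→QA role 65 pts) loses 32.
Every other assignment is strictly worse.
Costa's own top role is Lead role (82 pts), but forcing Costa→Lead role and reassigning the rest optimally gives only 505 pts — worse by 22.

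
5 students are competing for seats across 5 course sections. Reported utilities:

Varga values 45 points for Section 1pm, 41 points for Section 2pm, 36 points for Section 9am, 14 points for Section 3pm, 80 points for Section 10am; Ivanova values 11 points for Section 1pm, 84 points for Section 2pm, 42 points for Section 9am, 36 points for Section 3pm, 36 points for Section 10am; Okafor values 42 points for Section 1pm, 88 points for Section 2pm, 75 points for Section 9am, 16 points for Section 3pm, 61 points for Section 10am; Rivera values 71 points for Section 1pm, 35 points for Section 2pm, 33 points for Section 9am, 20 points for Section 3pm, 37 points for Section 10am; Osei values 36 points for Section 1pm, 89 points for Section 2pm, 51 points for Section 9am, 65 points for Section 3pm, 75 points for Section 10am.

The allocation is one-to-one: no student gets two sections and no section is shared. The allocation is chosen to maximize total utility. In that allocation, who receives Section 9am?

Okafor receives Section 9am.

Optimal: Varga→Section 10am (80 points), Ivanova→Section 2pm (84 points), Okafor→Section 9am (75 points), Rivera→Section 1pm (71 points), Osei→Section 3pm (65 points) — total 80+84+75+71+65 = 375 points.
Max-entry greedy (repeatedly take the single best remaining cell) gives 351 points, worse by 24.
Swapping Varga↔Ivanova (Varga→Section 2pm 41 points, Ivanova→Section 10am 36 points) loses 87.
Checked against all permutations: 375 points is optimal.
Okafor's own top section is Section 2pm (88 points), but forcing Okafor→Section 2pm and reassigning the rest optimally gives only 346 points — worse by 29.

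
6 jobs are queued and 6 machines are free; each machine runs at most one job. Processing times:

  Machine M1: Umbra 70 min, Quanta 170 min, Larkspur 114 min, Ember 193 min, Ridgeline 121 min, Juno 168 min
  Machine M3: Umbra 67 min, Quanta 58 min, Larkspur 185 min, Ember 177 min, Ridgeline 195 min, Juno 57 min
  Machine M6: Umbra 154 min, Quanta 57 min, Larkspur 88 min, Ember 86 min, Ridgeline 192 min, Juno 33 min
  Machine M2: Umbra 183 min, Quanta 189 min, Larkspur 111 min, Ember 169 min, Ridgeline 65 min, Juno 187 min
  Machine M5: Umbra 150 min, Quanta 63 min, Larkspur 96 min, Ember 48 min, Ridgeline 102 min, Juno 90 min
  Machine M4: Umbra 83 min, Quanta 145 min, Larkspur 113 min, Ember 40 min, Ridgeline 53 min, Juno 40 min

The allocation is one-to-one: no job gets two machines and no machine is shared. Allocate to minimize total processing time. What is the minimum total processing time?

Minimum total: 362 min

Optimal: Umbra→Machine M1 (70 min), Quanta→Machine M3 (58 min), Larkspur→Machine M5 (96 min), Ember→Machine M4 (40 min), Ridgeline→Machine M2 (65 min), Juno→Machine M6 (33 min) — total 70+58+96+40+65+33 = 362 min.
Column-greedy (each machine in turn goes to its cheapest remaining job) gives 410 min, worse by 48.
Checked against all permutations: 362 min is optimal.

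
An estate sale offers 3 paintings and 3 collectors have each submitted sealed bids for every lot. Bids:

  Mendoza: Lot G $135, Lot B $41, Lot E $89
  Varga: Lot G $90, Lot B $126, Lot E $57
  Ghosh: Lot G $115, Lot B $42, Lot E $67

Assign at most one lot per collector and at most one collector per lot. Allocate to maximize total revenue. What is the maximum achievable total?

Max total: $330

This is a one-to-one assignment (maximum-weight bipartite matching).
Optimal: Mendoza→Lot E ($89), Varga→Lot B ($126), Ghosh→Lot G ($115) — total 89+126+115 = $330.
Next-best assignment: Mendoza→Lot G, Varga→Lot B, Ghosh→Lot E = $328.
Every other assignment is strictly worse.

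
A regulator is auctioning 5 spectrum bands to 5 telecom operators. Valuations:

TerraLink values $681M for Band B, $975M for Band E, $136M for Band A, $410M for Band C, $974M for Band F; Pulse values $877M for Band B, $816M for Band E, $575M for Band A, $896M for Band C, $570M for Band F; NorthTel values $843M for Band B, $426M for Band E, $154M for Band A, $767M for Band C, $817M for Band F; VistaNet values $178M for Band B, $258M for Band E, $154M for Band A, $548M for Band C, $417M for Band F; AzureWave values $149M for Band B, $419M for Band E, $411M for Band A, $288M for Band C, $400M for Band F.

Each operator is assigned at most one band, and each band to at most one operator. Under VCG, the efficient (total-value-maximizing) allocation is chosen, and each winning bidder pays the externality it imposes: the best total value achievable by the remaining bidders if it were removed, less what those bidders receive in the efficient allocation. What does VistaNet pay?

VistaNet pays $52M.

Efficient allocation: TerraLink→Band E ($975M), Pulse→Band B ($877M), NorthTel→Band F ($817M), VistaNet→Band C ($548M), AzureWave→Band A ($411M); total welfare W = $3628M.
VistaNet receives Band C at value $548M, so the others get W − 548 = $3080M.
Without VistaNet: best allocation of the remaining 4 bidders over all 5 bands is TerraLink→Band F ($974M), Pulse→Band C ($896M), NorthTel→Band B ($843M), AzureWave→Band E ($419M), total $3132M.
VCG payment = (others' best without VistaNet) − (others' welfare with VistaNet) = 3132 − 3080 = $52M.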